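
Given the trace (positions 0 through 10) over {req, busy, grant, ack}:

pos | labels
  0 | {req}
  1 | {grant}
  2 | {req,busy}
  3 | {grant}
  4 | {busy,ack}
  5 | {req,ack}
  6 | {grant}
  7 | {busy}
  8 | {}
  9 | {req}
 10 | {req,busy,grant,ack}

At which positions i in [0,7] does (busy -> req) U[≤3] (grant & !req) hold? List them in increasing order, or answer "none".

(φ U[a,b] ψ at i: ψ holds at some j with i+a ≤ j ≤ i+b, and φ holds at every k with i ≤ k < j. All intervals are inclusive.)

0, 1, 2, 3, 5, 6

Evaluate at each i in [0,7]:
  i=0: ✓ (rhs at j=1; lhs holds on [0,0])
  i=1: ✓ (rhs at j=1)
  i=2: ✓ (rhs at j=3; lhs holds on [2,2])
  i=3: ✓ (rhs at j=3)
  i=4: ✗ (lhs fails at k=4 before rhs at j=6)
  i=5: ✓ (rhs at j=6; lhs holds on [5,5])
  i=6: ✓ (rhs at j=6)
  i=7: ✗ (no rhs in [7,10])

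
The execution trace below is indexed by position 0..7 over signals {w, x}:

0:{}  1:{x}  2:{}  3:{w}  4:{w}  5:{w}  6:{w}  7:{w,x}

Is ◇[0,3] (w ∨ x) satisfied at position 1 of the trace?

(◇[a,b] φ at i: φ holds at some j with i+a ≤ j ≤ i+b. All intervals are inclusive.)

Check (w ∨ x) at each j in [1,4]:
  j=1: true
  j=2: false
  j=3: true
  j=4: true
Found at j=1 → formula holds.

Yes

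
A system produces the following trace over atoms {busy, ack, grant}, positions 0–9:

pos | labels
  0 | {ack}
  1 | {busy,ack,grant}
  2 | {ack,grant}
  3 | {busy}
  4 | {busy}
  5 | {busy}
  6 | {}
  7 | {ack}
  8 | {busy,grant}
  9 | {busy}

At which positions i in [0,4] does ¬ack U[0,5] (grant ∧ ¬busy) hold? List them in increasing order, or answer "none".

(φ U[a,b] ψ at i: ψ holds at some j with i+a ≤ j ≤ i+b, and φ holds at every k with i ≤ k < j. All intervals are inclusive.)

Evaluate at each i in [0,4]:
  i=0: ✗ (lhs fails at k=0 before rhs at j=2)
  i=1: ✗ (lhs fails at k=1 before rhs at j=2)
  i=2: ✓ (rhs at j=2)
  i=3: ✗ (no rhs in [3,8])
  i=4: ✗ (no rhs in [4,9])

2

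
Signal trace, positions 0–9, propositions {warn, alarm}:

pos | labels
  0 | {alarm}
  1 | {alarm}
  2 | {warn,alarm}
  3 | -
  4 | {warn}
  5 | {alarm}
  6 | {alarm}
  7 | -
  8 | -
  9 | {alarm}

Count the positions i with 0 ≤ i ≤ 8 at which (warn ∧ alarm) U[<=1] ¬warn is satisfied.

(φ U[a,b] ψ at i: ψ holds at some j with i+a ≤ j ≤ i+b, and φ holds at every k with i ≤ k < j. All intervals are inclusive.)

8

Evaluate at each i in [0,8]:
  i=0: ✓ (rhs at j=0)
  i=1: ✓ (rhs at j=1)
  i=2: ✓ (rhs at j=3; lhs holds on [2,2])
  i=3: ✓ (rhs at j=3)
  i=4: ✗ (lhs fails at k=4 before rhs at j=5)
  i=5: ✓ (rhs at j=5)
  i=6: ✓ (rhs at j=6)
  i=7: ✓ (rhs at j=7)
  i=8: ✓ (rhs at j=8)
Positions where it holds: {0, 1, 2, 3, 5, 6, 7, 8} → 8.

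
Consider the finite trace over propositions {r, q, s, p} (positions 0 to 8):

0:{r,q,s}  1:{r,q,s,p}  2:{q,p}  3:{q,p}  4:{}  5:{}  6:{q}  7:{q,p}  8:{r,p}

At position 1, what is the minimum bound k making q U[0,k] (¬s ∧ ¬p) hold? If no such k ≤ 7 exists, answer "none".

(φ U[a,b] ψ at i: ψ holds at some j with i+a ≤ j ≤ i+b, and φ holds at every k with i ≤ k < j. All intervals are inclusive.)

3

Need earliest j ≥ 1 with (¬s ∧ ¬p), and q at every k in [1,j-1].
  j=1: rhs fails.
  j=2: rhs fails.
  j=3: rhs fails.
  j=4: rhs holds; lhs holds on [1,3]. k = 3.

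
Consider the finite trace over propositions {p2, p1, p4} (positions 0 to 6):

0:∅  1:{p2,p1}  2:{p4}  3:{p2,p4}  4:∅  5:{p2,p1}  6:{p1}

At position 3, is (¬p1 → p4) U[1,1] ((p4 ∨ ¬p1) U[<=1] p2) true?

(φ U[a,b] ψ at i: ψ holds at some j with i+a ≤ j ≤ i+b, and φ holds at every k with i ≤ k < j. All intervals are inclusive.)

Holds

Need some j in [4,4] with ((p4 ∨ ¬p1) U[<=1] p2), and (¬p1 → p4) at every k in [3,j-1].
  j=4: ((p4 ∨ ¬p1) U[<=1] p2) holds; (¬p1 → p4) holds at every k in [3,3] → satisfied.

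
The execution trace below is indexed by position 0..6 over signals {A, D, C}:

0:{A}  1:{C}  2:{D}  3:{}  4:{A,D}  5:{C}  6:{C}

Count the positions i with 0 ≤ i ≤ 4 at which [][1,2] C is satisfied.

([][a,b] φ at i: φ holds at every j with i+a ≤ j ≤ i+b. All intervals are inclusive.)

1

Evaluate at each i in [0,4]:
  i=0: ✗ (fails at j=2)
  i=1: ✗ (fails at j=2)
  i=2: ✗ (fails at j=3)
  i=3: ✗ (fails at j=4)
  i=4: ✓ (all of [5,6])
Positions where it holds: {4} → 1.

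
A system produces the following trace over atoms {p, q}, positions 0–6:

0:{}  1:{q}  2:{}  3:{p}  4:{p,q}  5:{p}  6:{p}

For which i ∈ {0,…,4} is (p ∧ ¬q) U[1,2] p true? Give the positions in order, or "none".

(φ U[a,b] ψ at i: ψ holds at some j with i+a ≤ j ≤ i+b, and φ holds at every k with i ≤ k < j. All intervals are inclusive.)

3

Evaluate at each i in [0,4]:
  i=0: ✗ (no rhs in [1,2])
  i=1: ✗ (lhs fails at k=1 before rhs at j=3)
  i=2: ✗ (lhs fails at k=2 before rhs at j=3)
  i=3: ✓ (rhs at j=4; lhs holds on [3,3])
  i=4: ✗ (lhs fails at k=4 before rhs at j=5)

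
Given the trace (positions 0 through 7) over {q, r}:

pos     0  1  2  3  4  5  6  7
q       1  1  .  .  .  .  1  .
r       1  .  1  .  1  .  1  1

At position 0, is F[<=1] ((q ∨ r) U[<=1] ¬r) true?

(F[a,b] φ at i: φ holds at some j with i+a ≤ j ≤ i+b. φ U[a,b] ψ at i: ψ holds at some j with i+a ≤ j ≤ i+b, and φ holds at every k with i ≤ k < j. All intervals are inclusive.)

Check ((q ∨ r) U[<=1] ¬r) at each j in [0,1]:
  j=0: holds
  j=1: holds
Found at j=0 → formula holds.

Holds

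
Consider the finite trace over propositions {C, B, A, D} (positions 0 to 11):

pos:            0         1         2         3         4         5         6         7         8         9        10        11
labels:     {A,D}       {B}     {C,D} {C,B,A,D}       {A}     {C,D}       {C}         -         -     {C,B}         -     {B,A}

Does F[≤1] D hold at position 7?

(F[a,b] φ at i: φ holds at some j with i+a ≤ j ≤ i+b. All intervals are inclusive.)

No

Check D at each j in [7,8]:
  j=7: false
  j=8: false
No position in the window satisfies it → formula fails.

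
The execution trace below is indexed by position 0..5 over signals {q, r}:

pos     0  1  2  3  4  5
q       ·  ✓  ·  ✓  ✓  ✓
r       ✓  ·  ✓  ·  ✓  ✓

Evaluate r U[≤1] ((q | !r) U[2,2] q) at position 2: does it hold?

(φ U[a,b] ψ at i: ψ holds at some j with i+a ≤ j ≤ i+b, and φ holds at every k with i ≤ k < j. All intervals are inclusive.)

Need some j in [2,3] with ((q | !r) U[2,2] q), and r at every k in [2,j-1].
  j=2: ((q | !r) U[2,2] q) — fails.
  j=3: ((q | !r) U[2,2] q) holds; r holds at every k in [2,2] → satisfied.

Holds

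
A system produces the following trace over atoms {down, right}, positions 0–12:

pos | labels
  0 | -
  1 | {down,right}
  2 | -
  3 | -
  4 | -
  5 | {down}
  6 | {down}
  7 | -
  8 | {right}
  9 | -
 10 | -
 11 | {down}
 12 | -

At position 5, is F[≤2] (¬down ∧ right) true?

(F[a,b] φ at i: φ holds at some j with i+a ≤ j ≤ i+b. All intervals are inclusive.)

Check (¬down ∧ right) at each j in [5,7]:
  j=5: false
  j=6: false
  j=7: false
No position in the window satisfies it → formula fails.

No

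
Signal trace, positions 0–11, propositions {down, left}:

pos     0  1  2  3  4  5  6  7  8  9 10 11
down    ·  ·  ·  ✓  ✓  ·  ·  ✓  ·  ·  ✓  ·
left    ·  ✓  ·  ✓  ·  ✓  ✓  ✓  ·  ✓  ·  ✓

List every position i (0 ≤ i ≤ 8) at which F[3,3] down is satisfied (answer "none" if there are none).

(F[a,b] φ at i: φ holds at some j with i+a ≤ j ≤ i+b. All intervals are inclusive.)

0, 1, 4, 7

Evaluate at each i in [0,8]:
  i=0: ✓ (witness j=3)
  i=1: ✓ (witness j=4)
  i=2: ✗ (none in [5,5])
  i=3: ✗ (none in [6,6])
  i=4: ✓ (witness j=7)
  i=5: ✗ (none in [8,8])
  i=6: ✗ (none in [9,9])
  i=7: ✓ (witness j=10)
  i=8: ✗ (none in [11,11])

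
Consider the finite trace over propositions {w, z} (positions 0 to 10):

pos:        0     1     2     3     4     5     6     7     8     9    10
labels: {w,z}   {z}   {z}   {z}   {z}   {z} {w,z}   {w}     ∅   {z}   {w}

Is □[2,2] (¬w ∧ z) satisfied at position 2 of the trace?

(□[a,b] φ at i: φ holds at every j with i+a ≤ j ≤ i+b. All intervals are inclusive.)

Check (¬w ∧ z) at every j in [4,4]:
  j=4: true
All positions satisfy it → formula holds.

Holds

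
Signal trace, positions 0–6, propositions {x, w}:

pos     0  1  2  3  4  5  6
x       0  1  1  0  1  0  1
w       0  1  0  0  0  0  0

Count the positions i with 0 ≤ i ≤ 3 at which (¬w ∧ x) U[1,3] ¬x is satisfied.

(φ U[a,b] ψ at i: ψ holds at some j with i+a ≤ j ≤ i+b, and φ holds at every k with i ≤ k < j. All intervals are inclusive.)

Evaluate at each i in [0,3]:
  i=0: ✗ (lhs fails at k=0 before rhs at j=3)
  i=1: ✗ (lhs fails at k=1 before rhs at j=3)
  i=2: ✓ (rhs at j=3; lhs holds on [2,2])
  i=3: ✗ (lhs fails at k=3 before rhs at j=5)
Positions where it holds: {2} → 1.

1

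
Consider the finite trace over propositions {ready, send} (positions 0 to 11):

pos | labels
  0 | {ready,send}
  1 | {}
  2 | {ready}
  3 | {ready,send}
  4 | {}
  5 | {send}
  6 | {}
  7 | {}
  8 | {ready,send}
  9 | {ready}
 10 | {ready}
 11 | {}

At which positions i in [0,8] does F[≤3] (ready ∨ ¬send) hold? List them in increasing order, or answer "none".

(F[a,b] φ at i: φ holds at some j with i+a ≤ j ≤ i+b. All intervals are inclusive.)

Evaluate at each i in [0,8]:
  i=0: ✓ (witness j=0)
  i=1: ✓ (witness j=1)
  i=2: ✓ (witness j=2)
  i=3: ✓ (witness j=3)
  i=4: ✓ (witness j=4)
  i=5: ✓ (witness j=6)
  i=6: ✓ (witness j=6)
  i=7: ✓ (witness j=7)
  i=8: ✓ (witness j=8)

0, 1, 2, 3, 4, 5, 6, 7, 8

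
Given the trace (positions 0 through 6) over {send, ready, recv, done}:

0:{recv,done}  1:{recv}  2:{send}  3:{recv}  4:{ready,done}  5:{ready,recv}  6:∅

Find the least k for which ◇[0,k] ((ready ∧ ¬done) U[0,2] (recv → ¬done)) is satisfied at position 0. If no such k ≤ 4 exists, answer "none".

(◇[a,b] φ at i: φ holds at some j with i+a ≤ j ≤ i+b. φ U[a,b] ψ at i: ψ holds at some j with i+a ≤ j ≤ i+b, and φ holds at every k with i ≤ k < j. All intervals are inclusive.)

1

Scan j = 0,1,… for ((ready ∧ ¬done) U[0,2] (recv → ¬done)):
  j=0: fails
  j=1: holds
First hit at j=1, so smallest k = 1-0 = 1.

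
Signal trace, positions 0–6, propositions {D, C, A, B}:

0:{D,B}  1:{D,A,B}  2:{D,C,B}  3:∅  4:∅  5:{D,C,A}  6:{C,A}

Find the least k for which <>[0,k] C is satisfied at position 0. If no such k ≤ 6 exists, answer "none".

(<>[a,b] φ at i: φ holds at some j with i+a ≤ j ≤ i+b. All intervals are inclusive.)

Scan j = 0,1,… for C:
  j=0: fails
  j=1: fails
  j=2: holds
First hit at j=2, so smallest k = 2-0 = 2.

2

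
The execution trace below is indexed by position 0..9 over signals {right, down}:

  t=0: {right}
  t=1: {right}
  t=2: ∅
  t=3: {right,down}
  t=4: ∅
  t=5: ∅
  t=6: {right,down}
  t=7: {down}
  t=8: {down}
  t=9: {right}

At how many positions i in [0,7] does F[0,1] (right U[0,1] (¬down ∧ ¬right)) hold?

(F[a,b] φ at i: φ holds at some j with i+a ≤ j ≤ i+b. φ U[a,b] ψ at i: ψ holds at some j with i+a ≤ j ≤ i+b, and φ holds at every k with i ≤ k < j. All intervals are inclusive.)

6

Evaluate at each i in [0,7]:
  i=0: ✓ (witness j=1)
  i=1: ✓ (witness j=1)
  i=2: ✓ (witness j=2)
  i=3: ✓ (witness j=3)
  i=4: ✓ (witness j=4)
  i=5: ✓ (witness j=5)
  i=6: ✗ (none in [6,7])
  i=7: ✗ (none in [7,8])
Positions where it holds: {0, 1, 2, 3, 4, 5} → 6.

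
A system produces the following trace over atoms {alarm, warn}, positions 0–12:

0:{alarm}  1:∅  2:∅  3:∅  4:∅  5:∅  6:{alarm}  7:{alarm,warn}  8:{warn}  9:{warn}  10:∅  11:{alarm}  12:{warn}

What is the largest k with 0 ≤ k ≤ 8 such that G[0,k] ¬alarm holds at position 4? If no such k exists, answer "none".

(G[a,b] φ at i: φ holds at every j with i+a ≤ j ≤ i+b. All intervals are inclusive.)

¬alarm must hold from j=4 onward; find where it first fails.
  j=4: holds
  j=5: holds
  j=6: fails
Holds on [4,5], so largest k = 1.

1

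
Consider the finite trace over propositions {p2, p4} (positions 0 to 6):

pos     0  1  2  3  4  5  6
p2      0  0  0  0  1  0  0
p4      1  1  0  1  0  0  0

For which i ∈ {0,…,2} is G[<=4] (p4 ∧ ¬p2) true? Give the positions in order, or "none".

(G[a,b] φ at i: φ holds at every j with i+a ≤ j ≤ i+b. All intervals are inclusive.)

Evaluate at each i in [0,2]:
  i=0: ✗ (fails at j=2)
  i=1: ✗ (fails at j=2)
  i=2: ✗ (fails at j=2)

none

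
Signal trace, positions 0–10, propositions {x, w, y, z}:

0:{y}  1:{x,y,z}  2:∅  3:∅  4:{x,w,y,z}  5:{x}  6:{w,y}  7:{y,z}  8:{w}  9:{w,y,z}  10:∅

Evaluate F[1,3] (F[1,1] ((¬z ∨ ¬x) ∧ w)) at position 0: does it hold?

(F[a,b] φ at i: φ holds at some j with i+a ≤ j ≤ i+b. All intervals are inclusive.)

Check F[1,1] ((¬z ∨ ¬x) ∧ w) at each j in [1,3]:
  j=1: fails (none in [2,2])
  j=2: fails (none in [3,3])
  j=3: fails (none in [4,4])
No position in the window satisfies it → formula fails.

False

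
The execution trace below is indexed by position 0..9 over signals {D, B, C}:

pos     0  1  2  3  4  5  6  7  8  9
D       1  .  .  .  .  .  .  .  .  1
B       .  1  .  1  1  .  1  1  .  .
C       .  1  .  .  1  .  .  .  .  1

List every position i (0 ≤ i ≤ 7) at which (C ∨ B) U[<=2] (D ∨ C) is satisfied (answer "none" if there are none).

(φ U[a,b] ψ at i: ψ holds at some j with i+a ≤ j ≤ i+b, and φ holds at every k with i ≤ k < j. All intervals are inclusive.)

Evaluate at each i in [0,7]:
  i=0: ✓ (rhs at j=0)
  i=1: ✓ (rhs at j=1)
  i=2: ✗ (lhs fails at k=2 before rhs at j=4)
  i=3: ✓ (rhs at j=4; lhs holds on [3,3])
  i=4: ✓ (rhs at j=4)
  i=5: ✗ (no rhs in [5,7])
  i=6: ✗ (no rhs in [6,8])
  i=7: ✗ (lhs fails at k=8 before rhs at j=9)

0, 1, 3, 4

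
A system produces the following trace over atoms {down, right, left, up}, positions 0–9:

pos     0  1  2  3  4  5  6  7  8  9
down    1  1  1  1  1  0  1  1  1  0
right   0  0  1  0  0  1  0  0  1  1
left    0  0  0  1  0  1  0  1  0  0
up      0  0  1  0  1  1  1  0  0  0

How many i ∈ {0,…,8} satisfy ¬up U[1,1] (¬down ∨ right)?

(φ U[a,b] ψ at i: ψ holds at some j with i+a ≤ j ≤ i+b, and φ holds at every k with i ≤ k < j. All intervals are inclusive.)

3

Evaluate at each i in [0,8]:
  i=0: ✗ (no rhs in [1,1])
  i=1: ✓ (rhs at j=2; lhs holds on [1,1])
  i=2: ✗ (no rhs in [3,3])
  i=3: ✗ (no rhs in [4,4])
  i=4: ✗ (lhs fails at k=4 before rhs at j=5)
  i=5: ✗ (no rhs in [6,6])
  i=6: ✗ (no rhs in [7,7])
  i=7: ✓ (rhs at j=8; lhs holds on [7,7])
  i=8: ✓ (rhs at j=9; lhs holds on [8,8])
Positions where it holds: {1, 7, 8} → 3.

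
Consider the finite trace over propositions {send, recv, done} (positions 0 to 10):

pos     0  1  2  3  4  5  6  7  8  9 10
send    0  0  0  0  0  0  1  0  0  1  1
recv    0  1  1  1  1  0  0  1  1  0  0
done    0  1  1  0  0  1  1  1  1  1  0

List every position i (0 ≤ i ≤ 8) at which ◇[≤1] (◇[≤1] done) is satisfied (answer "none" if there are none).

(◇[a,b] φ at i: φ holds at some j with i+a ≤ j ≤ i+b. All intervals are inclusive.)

0, 1, 2, 3, 4, 5, 6, 7, 8

Evaluate at each i in [0,8]:
  i=0: ✓ (witness j=0)
  i=1: ✓ (witness j=1)
  i=2: ✓ (witness j=2)
  i=3: ✓ (witness j=4)
  i=4: ✓ (witness j=4)
  i=5: ✓ (witness j=5)
  i=6: ✓ (witness j=6)
  i=7: ✓ (witness j=7)
  i=8: ✓ (witness j=8)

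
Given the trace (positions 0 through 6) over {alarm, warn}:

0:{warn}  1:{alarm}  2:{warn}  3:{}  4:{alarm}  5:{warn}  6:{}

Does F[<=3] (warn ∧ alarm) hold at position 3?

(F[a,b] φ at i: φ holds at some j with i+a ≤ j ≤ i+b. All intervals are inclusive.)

Check (warn ∧ alarm) at each j in [3,6]:
  j=3: false
  j=4: false
  j=5: false
  j=6: false
No position in the window satisfies it → formula fails.

False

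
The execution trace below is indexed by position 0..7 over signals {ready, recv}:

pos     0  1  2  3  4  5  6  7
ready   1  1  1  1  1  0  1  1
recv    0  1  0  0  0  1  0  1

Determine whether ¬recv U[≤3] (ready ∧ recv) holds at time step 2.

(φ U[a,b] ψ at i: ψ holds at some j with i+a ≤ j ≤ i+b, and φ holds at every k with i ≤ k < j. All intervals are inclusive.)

Need some j in [2,5] with (ready ∧ recv), and ¬recv at every k in [2,j-1].
  j=2: (ready ∧ recv) false.
  j=3: (ready ∧ recv) false.
  j=4: (ready ∧ recv) false.
  j=5: (ready ∧ recv) false.
No j in the window works → until fails.

No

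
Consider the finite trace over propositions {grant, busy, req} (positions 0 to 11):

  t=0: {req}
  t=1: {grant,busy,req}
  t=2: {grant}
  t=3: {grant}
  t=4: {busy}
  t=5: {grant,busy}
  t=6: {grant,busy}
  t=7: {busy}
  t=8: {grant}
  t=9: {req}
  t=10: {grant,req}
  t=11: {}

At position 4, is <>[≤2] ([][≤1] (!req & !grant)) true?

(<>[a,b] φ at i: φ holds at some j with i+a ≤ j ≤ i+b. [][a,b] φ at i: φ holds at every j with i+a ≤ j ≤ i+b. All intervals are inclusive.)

Check [][≤1] (!req & !grant) at each j in [4,6]:
  j=4: fails at 5
  j=5: fails at 5
  j=6: fails at 6
No position in the window satisfies it → formula fails.

Does not hold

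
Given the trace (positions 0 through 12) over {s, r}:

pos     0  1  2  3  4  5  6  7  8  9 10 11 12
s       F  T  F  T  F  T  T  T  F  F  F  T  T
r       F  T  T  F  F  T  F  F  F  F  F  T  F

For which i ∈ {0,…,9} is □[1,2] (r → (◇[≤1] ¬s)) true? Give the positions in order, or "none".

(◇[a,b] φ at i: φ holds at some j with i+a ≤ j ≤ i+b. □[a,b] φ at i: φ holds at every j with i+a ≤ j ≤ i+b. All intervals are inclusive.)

Evaluate at each i in [0,9]:
  i=0: ✓ (all of [1,2])
  i=1: ✓ (all of [2,3])
  i=2: ✓ (all of [3,4])
  i=3: ✗ (fails at j=5)
  i=4: ✗ (fails at j=5)
  i=5: ✓ (all of [6,7])
  i=6: ✓ (all of [7,8])
  i=7: ✓ (all of [8,9])
  i=8: ✓ (all of [9,10])
  i=9: ✗ (fails at j=11)

0, 1, 2, 5, 6, 7, 8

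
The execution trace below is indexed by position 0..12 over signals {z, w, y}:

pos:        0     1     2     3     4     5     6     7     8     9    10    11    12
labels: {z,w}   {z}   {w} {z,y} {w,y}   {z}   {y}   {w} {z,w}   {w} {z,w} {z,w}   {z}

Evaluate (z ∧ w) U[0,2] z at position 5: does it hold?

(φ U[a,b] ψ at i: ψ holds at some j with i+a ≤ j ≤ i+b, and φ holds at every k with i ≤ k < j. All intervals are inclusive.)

Need some j in [5,7] with z, and (z ∧ w) at every k in [5,j-1].
  j=5: z holds; no prefix to check → satisfied.

Holds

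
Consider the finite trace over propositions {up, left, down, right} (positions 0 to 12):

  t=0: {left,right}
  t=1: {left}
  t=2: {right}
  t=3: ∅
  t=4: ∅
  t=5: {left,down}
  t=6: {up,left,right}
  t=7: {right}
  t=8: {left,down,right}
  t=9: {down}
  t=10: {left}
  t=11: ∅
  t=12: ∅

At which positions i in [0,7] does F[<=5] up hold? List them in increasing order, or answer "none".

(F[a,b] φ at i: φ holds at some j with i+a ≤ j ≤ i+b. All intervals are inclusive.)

1, 2, 3, 4, 5, 6

Evaluate at each i in [0,7]:
  i=0: ✗ (none in [0,5])
  i=1: ✓ (witness j=6)
  i=2: ✓ (witness j=6)
  i=3: ✓ (witness j=6)
  i=4: ✓ (witness j=6)
  i=5: ✓ (witness j=6)
  i=6: ✓ (witness j=6)
  i=7: ✗ (none in [7,12])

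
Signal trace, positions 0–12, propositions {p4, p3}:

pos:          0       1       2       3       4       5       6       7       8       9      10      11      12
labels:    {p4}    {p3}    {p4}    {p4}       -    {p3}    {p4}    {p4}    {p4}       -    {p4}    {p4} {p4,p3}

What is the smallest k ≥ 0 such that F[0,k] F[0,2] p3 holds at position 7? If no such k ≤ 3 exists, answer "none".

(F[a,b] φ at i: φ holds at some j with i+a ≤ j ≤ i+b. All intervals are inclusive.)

3

Scan j = 7,8,… for F[0,2] p3:
  j=7: fails
  j=8: fails
  j=9: fails
  j=10: holds
First hit at j=10, so smallest k = 10-7 = 3.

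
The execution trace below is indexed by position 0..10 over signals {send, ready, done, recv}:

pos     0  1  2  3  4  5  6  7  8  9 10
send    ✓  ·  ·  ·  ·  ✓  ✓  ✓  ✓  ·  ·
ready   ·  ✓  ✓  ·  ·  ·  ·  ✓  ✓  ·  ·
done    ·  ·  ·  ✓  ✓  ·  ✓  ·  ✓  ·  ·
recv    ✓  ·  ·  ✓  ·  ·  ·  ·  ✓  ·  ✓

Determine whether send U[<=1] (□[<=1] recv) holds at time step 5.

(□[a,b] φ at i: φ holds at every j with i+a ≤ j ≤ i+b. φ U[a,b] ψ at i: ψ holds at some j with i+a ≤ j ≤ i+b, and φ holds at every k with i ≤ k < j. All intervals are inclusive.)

False

Need some j in [5,6] with □[<=1] recv, and send at every k in [5,j-1].
  j=5: □[<=1] recv — fails at 5.
  j=6: □[<=1] recv — fails at 6.
No j in the window works → until fails.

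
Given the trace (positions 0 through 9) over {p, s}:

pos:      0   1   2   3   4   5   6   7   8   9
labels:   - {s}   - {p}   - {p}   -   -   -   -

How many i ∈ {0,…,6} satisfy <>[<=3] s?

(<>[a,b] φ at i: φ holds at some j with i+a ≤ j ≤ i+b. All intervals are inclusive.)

2

Evaluate at each i in [0,6]:
  i=0: ✓ (witness j=1)
  i=1: ✓ (witness j=1)
  i=2: ✗ (none in [2,5])
  i=3: ✗ (none in [3,6])
  i=4: ✗ (none in [4,7])
  i=5: ✗ (none in [5,8])
  i=6: ✗ (none in [6,9])
Positions where it holds: {0, 1} → 2.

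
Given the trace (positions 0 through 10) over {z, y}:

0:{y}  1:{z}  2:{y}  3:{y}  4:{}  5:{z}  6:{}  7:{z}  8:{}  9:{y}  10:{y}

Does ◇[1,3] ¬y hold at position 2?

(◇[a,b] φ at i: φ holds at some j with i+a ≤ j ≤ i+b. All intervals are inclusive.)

Check ¬y at each j in [3,5]:
  j=3: false
  j=4: true
  j=5: true
Found at j=4 → formula holds.

Yes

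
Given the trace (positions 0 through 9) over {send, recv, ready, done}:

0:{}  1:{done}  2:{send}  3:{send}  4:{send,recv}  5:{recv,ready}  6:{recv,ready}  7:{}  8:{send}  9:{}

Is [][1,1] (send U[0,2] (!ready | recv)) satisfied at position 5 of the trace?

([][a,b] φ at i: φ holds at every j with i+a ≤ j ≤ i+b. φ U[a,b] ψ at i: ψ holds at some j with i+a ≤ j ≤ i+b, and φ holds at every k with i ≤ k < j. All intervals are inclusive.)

Check (send U[0,2] (!ready | recv)) at every j in [6,6]:
  j=6: holds
All positions satisfy it → formula holds.

Holds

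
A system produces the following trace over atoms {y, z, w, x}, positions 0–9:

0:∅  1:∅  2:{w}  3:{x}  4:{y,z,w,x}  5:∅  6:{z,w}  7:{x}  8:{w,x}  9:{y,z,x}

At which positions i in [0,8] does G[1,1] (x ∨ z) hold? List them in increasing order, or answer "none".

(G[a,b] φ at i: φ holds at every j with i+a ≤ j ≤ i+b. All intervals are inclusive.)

Evaluate at each i in [0,8]:
  i=0: ✗ (fails at j=1)
  i=1: ✗ (fails at j=2)
  i=2: ✓ (all of [3,3])
  i=3: ✓ (all of [4,4])
  i=4: ✗ (fails at j=5)
  i=5: ✓ (all of [6,6])
  i=6: ✓ (all of [7,7])
  i=7: ✓ (all of [8,8])
  i=8: ✓ (all of [9,9])

2, 3, 5, 6, 7, 8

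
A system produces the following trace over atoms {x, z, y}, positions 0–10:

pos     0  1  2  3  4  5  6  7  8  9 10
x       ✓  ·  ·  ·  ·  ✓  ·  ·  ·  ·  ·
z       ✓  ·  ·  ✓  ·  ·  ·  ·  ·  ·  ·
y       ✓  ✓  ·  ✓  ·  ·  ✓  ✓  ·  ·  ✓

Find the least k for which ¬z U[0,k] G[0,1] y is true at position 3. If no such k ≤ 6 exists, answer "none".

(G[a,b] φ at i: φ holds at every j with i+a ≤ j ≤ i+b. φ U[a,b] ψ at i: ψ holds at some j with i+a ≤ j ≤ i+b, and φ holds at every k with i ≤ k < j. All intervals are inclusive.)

Need earliest j ≥ 3 with G[0,1] y, and ¬z at every k in [3,j-1].
  j=3: rhs fails.
  j=4: rhs fails.
  j=5: rhs fails.
  j=6: rhs holds but lhs fails at k=3.
  j=7: rhs fails.
  j=8: rhs fails.
  j=9: rhs fails.
No witness within the range → none.

none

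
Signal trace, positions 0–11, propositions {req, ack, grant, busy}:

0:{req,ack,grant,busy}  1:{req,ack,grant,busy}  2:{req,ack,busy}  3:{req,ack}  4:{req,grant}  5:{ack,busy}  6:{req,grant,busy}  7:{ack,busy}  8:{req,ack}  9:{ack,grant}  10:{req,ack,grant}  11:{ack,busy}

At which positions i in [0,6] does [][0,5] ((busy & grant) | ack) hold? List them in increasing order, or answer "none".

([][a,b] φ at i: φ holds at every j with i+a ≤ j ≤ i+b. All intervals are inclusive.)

5, 6

Evaluate at each i in [0,6]:
  i=0: ✗ (fails at j=4)
  i=1: ✗ (fails at j=4)
  i=2: ✗ (fails at j=4)
  i=3: ✗ (fails at j=4)
  i=4: ✗ (fails at j=4)
  i=5: ✓ (all of [5,10])
  i=6: ✓ (all of [6,11])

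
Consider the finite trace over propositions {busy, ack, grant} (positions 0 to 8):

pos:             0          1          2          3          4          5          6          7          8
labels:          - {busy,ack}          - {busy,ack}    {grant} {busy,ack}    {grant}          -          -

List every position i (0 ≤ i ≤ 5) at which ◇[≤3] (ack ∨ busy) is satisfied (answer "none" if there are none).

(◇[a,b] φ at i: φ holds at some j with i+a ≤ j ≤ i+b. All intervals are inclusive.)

Evaluate at each i in [0,5]:
  i=0: ✓ (witness j=1)
  i=1: ✓ (witness j=1)
  i=2: ✓ (witness j=3)
  i=3: ✓ (witness j=3)
  i=4: ✓ (witness j=5)
  i=5: ✓ (witness j=5)

0, 1, 2, 3, 4, 5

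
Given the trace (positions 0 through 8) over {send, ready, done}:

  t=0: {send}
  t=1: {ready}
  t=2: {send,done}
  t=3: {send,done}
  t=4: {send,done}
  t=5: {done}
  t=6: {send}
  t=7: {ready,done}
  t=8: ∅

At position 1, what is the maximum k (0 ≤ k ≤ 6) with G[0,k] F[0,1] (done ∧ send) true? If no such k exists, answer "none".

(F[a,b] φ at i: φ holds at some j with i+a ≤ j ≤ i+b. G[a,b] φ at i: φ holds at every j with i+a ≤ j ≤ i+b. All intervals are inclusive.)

F[0,1] (done ∧ send) must hold from j=1 onward; find where it first fails.
  j=1: holds
  j=2: holds
  j=3: holds
  j=4: holds
  j=5: fails
Holds on [1,4], so largest k = 3.

3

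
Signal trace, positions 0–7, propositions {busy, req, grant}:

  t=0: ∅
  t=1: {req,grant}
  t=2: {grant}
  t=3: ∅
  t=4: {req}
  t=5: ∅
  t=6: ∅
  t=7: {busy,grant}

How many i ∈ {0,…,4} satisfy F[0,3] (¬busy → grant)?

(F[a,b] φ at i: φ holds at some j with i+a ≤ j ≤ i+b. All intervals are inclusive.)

4

Evaluate at each i in [0,4]:
  i=0: ✓ (witness j=1)
  i=1: ✓ (witness j=1)
  i=2: ✓ (witness j=2)
  i=3: ✗ (none in [3,6])
  i=4: ✓ (witness j=7)
Positions where it holds: {0, 1, 2, 4} → 4.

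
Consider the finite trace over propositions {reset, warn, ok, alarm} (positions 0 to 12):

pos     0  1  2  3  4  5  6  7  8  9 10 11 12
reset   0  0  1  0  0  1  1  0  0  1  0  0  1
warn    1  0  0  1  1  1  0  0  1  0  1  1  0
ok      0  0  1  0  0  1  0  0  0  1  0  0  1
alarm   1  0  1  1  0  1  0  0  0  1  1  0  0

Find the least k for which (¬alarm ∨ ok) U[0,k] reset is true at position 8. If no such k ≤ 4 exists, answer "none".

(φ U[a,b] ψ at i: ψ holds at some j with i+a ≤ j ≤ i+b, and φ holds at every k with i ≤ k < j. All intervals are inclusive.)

1

Need earliest j ≥ 8 with reset, and (¬alarm ∨ ok) at every k in [8,j-1].
  j=8: rhs fails.
  j=9: rhs holds; lhs holds on [8,8]. k = 1.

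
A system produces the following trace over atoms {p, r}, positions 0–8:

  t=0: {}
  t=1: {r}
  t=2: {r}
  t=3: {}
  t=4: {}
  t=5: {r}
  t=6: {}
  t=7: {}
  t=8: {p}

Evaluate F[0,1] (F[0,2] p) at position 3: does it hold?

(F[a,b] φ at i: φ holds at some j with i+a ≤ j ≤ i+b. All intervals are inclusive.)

False

Check F[0,2] p at each j in [3,4]:
  j=3: fails (none in [3,5])
  j=4: fails (none in [4,6])
No position in the window satisfies it → formula fails.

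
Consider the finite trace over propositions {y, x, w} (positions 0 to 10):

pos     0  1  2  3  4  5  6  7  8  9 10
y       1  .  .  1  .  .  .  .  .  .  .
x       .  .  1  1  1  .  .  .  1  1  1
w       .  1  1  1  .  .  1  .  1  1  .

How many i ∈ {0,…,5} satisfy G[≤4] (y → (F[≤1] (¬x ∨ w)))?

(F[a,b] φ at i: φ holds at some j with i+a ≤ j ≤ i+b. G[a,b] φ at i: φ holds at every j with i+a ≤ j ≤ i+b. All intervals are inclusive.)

6

Evaluate at each i in [0,5]:
  i=0: ✓ (all of [0,4])
  i=1: ✓ (all of [1,5])
  i=2: ✓ (all of [2,6])
  i=3: ✓ (all of [3,7])
  i=4: ✓ (all of [4,8])
  i=5: ✓ (all of [5,9])
Positions where it holds: {0, 1, 2, 3, 4, 5} → 6.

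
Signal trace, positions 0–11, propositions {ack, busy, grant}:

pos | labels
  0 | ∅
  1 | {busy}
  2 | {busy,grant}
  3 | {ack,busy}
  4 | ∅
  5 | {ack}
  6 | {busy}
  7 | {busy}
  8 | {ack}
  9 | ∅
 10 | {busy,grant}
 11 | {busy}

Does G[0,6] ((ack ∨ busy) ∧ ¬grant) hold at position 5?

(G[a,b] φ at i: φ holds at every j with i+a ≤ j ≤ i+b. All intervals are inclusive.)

No

Check ((ack ∨ busy) ∧ ¬grant) at every j in [5,11]:
  j=5: true
  j=6: true
  j=7: true
  j=8: true
  j=9: false
  j=10: false
  j=11: true
Fails at j=9 → formula fails.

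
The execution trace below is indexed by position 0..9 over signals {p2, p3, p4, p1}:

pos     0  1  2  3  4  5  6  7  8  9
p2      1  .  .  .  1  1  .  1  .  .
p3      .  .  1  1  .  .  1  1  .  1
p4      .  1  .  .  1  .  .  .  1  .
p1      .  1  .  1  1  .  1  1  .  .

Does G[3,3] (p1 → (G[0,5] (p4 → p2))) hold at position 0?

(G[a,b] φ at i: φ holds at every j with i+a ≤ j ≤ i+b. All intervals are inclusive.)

Check (p1 → (G[0,5] (p4 → p2))) at every j in [3,3]:
  j=3: antecedent true; consequent fails at 8 → ✗
Fails at j=3 → formula fails.

No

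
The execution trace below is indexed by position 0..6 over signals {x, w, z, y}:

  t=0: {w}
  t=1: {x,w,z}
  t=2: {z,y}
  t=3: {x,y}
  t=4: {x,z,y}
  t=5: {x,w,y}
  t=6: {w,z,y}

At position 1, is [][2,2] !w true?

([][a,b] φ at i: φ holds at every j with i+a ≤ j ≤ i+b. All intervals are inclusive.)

Check !w at every j in [3,3]:
  j=3: true
All positions satisfy it → formula holds.

True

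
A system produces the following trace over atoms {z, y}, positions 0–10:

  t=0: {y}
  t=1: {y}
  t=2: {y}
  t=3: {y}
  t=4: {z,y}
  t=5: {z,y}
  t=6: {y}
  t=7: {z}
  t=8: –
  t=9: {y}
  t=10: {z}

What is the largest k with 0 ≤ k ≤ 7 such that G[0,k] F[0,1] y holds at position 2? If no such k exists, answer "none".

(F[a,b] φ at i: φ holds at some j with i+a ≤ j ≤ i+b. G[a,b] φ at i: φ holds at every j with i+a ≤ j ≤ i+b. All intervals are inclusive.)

F[0,1] y must hold from j=2 onward; find where it first fails.
  j=2: holds
  j=3: holds
  j=4: holds
  j=5: holds
  j=6: holds
  j=7: fails
Holds on [2,6], so largest k = 4.

4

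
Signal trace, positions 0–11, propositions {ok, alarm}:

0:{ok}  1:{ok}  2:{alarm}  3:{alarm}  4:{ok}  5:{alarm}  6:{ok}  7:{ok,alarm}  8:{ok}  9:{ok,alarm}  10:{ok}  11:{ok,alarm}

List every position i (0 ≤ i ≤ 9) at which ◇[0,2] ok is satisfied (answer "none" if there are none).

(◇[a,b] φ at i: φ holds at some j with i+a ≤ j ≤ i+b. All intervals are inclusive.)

0, 1, 2, 3, 4, 5, 6, 7, 8, 9

Evaluate at each i in [0,9]:
  i=0: ✓ (witness j=0)
  i=1: ✓ (witness j=1)
  i=2: ✓ (witness j=4)
  i=3: ✓ (witness j=4)
  i=4: ✓ (witness j=4)
  i=5: ✓ (witness j=6)
  i=6: ✓ (witness j=6)
  i=7: ✓ (witness j=7)
  i=8: ✓ (witness j=8)
  i=9: ✓ (witness j=9)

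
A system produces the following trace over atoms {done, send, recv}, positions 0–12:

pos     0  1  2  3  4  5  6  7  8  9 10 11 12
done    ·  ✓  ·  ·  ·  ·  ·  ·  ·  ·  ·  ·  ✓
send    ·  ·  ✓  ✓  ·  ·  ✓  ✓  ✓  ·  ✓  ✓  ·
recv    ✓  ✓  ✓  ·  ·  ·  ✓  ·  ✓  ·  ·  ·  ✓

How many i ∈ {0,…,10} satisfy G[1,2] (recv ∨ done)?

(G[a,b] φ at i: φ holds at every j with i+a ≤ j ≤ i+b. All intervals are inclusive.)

Evaluate at each i in [0,10]:
  i=0: ✓ (all of [1,2])
  i=1: ✗ (fails at j=3)
  i=2: ✗ (fails at j=3)
  i=3: ✗ (fails at j=4)
  i=4: ✗ (fails at j=5)
  i=5: ✗ (fails at j=7)
  i=6: ✗ (fails at j=7)
  i=7: ✗ (fails at j=9)
  i=8: ✗ (fails at j=9)
  i=9: ✗ (fails at j=10)
  i=10: ✗ (fails at j=11)
Positions where it holds: {0} → 1.

1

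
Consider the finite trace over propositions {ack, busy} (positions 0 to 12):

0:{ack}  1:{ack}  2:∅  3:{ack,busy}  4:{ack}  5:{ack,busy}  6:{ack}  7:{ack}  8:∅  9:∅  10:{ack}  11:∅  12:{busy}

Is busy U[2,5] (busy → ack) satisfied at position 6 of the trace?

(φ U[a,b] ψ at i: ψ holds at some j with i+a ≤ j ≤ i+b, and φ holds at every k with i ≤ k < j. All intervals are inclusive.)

False

Need some j in [8,11] with (busy → ack), and busy at every k in [6,j-1].
  j=8: (busy → ack) holds, but busy fails at k=6 → not this j.
  j=9: (busy → ack) holds, but busy fails at k=6 → not this j.
  j=10: (busy → ack) holds, but busy fails at k=6 → not this j.
  j=11: (busy → ack) holds, but busy fails at k=6 → not this j.
No j in the window works → until fails.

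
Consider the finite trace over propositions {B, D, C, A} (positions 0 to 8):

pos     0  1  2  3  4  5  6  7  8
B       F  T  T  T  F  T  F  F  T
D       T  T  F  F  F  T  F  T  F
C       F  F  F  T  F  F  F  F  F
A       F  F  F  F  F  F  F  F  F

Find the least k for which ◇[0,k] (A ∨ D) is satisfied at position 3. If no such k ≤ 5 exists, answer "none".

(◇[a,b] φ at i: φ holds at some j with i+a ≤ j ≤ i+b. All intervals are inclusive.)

2

Scan j = 3,4,… for (A ∨ D):
  j=3: fails
  j=4: fails
  j=5: holds
First hit at j=5, so smallest k = 5-3 = 2.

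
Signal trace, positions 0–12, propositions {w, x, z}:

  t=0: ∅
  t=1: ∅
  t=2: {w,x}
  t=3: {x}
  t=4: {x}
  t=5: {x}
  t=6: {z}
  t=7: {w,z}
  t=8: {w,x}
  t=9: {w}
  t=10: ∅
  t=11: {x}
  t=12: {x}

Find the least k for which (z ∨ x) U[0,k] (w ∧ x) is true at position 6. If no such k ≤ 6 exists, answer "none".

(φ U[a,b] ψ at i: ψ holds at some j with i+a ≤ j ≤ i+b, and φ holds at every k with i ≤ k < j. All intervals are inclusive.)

2

Need earliest j ≥ 6 with (w ∧ x), and (z ∨ x) at every k in [6,j-1].
  j=6: rhs fails.
  j=7: rhs fails.
  j=8: rhs holds; lhs holds on [6,7]. k = 2.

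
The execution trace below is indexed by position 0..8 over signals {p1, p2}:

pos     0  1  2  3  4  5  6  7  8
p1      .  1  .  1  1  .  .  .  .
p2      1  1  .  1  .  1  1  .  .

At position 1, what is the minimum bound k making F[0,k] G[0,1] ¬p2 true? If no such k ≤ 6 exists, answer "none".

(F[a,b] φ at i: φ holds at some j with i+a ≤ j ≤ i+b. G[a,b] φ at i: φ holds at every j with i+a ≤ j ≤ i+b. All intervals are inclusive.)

Scan j = 1,2,… for G[0,1] ¬p2:
  j=1: fails
  j=2: fails
  j=3: fails
  j=4: fails
  j=5: fails
  j=6: fails
  j=7: holds
First hit at j=7, so smallest k = 7-1 = 6.

6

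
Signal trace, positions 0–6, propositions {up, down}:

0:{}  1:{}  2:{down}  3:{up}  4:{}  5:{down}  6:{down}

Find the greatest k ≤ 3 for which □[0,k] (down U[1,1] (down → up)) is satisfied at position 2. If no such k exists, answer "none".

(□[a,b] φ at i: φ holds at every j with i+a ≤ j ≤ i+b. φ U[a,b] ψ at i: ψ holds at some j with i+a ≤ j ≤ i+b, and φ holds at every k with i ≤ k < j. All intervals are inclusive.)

0

(down U[1,1] (down → up)) must hold from j=2 onward; find where it first fails.
  j=2: holds
  j=3: fails
Holds on [2,2], so largest k = 0.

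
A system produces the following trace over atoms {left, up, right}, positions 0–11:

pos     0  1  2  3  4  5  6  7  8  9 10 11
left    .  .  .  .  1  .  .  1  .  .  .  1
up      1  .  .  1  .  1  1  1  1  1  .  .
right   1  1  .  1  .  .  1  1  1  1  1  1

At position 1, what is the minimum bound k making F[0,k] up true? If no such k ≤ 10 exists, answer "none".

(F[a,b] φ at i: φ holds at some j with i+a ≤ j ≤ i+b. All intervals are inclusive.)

Scan j = 1,2,… for up:
  j=1: fails
  j=2: fails
  j=3: holds
First hit at j=3, so smallest k = 3-1 = 2.

2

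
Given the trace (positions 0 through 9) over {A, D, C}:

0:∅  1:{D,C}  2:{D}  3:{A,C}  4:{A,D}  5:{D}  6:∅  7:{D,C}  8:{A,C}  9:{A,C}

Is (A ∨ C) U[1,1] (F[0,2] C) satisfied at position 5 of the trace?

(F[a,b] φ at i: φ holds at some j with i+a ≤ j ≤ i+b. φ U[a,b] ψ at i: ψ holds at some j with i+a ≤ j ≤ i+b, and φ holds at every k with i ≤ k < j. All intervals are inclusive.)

Need some j in [6,6] with F[0,2] C, and (A ∨ C) at every k in [5,j-1].
  j=6: F[0,2] C holds, but (A ∨ C) fails at k=5 → not this j.
No j in the window works → until fails.

False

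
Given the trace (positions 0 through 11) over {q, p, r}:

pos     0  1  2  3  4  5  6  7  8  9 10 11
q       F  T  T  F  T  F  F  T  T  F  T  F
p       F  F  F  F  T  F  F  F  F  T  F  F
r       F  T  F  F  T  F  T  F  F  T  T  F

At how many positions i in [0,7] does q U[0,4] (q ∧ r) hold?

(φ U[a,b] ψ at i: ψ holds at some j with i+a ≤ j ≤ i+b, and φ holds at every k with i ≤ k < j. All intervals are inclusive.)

2

Evaluate at each i in [0,7]:
  i=0: ✗ (lhs fails at k=0 before rhs at j=1)
  i=1: ✓ (rhs at j=1)
  i=2: ✗ (lhs fails at k=3 before rhs at j=4)
  i=3: ✗ (lhs fails at k=3 before rhs at j=4)
  i=4: ✓ (rhs at j=4)
  i=5: ✗ (no rhs in [5,9])
  i=6: ✗ (lhs fails at k=6 before rhs at j=10)
  i=7: ✗ (lhs fails at k=9 before rhs at j=10)
Positions where it holds: {1, 4} → 2.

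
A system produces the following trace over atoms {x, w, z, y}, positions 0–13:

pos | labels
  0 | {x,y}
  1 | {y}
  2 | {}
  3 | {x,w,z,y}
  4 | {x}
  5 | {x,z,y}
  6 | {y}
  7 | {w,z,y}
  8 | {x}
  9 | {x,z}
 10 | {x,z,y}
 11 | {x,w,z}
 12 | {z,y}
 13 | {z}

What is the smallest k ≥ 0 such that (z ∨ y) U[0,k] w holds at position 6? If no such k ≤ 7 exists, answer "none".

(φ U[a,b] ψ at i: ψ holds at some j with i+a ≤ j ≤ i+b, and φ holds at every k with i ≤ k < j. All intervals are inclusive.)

Need earliest j ≥ 6 with w, and (z ∨ y) at every k in [6,j-1].
  j=6: rhs fails.
  j=7: rhs holds; lhs holds on [6,6]. k = 1.

1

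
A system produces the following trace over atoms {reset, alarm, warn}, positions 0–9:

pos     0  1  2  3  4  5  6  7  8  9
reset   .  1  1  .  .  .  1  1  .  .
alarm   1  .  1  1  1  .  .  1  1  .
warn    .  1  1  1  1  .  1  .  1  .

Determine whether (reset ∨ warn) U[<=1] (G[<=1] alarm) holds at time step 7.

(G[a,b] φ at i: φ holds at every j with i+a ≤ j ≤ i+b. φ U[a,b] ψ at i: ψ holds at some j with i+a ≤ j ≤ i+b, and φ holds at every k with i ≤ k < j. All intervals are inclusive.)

Need some j in [7,8] with G[<=1] alarm, and (reset ∨ warn) at every k in [7,j-1].
  j=7: G[<=1] alarm holds; no prefix to check → satisfied.

Yes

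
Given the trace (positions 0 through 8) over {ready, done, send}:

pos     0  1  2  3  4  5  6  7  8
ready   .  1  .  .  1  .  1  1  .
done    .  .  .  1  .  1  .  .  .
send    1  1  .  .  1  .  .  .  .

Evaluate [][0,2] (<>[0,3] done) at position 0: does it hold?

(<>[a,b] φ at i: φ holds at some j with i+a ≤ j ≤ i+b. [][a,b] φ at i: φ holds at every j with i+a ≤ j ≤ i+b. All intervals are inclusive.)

True

Check <>[0,3] done at every j in [0,2]:
  j=0: holds (witness at 3)
  j=1: holds (witness at 3)
  j=2: holds (witness at 3)
All positions satisfy it → formula holds.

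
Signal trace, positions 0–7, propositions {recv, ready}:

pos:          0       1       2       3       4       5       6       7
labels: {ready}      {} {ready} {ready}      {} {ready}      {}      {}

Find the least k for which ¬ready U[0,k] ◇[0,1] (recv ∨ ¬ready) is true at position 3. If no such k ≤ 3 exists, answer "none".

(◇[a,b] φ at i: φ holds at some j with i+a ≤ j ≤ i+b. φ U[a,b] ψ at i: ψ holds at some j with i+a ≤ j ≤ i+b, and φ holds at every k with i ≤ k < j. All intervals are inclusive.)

0

Need earliest j ≥ 3 with ◇[0,1] (recv ∨ ¬ready), and ¬ready at every k in [3,j-1].
  j=3: rhs holds (empty prefix). k = 0.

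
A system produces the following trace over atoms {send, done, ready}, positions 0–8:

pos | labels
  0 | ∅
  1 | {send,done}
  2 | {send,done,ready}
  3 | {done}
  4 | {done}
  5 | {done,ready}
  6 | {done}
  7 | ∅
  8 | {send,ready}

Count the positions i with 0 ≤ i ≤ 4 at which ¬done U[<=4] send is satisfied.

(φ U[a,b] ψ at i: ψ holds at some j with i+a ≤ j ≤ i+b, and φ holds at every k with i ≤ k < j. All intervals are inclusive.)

Evaluate at each i in [0,4]:
  i=0: ✓ (rhs at j=1; lhs holds on [0,0])
  i=1: ✓ (rhs at j=1)
  i=2: ✓ (rhs at j=2)
  i=3: ✗ (no rhs in [3,7])
  i=4: ✗ (lhs fails at k=4 before rhs at j=8)
Positions where it holds: {0, 1, 2} → 3.

3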